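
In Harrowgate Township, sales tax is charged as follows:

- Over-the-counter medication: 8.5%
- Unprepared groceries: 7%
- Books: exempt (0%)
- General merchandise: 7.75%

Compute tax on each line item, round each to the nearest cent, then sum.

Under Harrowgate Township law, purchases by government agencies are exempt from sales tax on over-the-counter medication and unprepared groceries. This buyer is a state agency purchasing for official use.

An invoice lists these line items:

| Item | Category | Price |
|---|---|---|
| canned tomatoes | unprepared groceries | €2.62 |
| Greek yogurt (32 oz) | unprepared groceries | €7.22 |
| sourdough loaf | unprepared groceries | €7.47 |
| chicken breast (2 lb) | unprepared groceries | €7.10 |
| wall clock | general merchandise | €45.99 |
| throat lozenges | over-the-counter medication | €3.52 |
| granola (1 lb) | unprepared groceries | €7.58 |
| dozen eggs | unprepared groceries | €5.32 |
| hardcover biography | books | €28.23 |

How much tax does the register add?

Canned tomatoes €2.62: unprepared groceries, buyer-exempt → 0% → €0.00
Greek yogurt (32 oz) €7.22: unprepared groceries, buyer-exempt → 0% → €0.00
Sourdough loaf €7.47: unprepared groceries, buyer-exempt → 0% → €0.00
Chicken breast (2 lb) €7.10: unprepared groceries, buyer-exempt → 0% → €0.00
Wall clock €45.99: general merchandise → 7.75% → €3.56
Throat lozenges €3.52: over-the-counter medication, buyer-exempt → 0% → €0.00
Granola (1 lb) €7.58: unprepared groceries, buyer-exempt → 0% → €0.00
Dozen eggs €5.32: unprepared groceries, buyer-exempt → 0% → €0.00
Hardcover biography €28.23: books → 0% → €0.00
Total tax = €3.56

€3.56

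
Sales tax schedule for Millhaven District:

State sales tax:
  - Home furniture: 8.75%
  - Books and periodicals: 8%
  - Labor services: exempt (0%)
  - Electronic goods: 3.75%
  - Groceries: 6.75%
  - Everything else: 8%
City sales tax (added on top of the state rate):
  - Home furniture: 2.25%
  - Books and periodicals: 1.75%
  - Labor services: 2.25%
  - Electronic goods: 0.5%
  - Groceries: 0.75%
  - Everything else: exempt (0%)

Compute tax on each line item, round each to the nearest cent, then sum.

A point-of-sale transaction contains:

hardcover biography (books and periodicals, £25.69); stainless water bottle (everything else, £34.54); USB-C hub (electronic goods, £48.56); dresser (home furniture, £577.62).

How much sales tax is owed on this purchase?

Hardcover biography £25.69: books and periodicals → 8% + 1.75% city = 9.75% → £2.50
Stainless water bottle £34.54: everything else → 8% + 0% city = 8% → £2.76
USB-C hub £48.56: electronic goods → 3.75% + 0.5% city = 4.25% → £2.06
Dresser £577.62: home furniture → 8.75% + 2.25% city = 11% → £63.54
Total tax = £2.50 + £2.76 + £2.06 + £63.54 = £70.86

£70.86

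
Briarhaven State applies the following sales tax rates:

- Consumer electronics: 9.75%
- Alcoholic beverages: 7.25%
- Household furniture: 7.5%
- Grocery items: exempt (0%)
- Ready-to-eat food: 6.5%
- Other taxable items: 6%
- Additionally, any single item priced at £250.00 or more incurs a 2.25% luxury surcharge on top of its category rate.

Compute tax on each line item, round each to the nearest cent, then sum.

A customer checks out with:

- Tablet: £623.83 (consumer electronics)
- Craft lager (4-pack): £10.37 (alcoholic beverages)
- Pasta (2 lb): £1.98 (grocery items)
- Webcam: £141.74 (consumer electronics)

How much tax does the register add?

£89.43

Tablet £623.83: consumer electronics → 9.75% + 2.25% surcharge = 12% → £74.86
Craft lager (4-pack) £10.37: alcoholic beverages → 7.25% → £0.75
Pasta (2 lb) £1.98: grocery items → 0% → £0.00
Webcam £141.74: consumer electronics → 9.75% → £13.82
Total tax = £74.86 + £0.75 + £13.82 = £89.43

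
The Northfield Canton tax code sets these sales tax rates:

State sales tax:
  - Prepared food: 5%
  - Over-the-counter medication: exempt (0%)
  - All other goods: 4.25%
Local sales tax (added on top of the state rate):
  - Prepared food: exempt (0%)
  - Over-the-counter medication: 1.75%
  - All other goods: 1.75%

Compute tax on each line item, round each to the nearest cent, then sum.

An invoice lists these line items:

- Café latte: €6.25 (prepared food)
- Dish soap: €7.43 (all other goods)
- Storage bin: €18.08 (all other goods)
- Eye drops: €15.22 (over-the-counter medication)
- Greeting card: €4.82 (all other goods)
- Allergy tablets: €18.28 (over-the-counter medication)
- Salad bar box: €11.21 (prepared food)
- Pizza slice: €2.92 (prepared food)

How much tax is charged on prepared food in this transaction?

€1.02

Café latte €6.25: prepared food → 5% + 0% local = 5% → €0.31
Salad bar box €11.21: prepared food → 5% + 0% local = 5% → €0.56
Pizza slice €2.92: prepared food → 5% + 0% local = 5% → €0.15
Tax on prepared food = €0.31 + €0.56 + €0.15 = €1.02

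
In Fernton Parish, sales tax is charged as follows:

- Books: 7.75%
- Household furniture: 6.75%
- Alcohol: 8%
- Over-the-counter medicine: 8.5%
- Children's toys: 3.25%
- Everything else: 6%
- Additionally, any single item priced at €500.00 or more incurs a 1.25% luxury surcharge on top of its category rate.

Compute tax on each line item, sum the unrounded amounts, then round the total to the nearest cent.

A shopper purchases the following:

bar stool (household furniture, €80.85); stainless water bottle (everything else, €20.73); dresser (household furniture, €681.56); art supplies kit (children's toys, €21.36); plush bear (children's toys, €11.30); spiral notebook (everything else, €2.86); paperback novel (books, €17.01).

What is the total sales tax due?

€63.78

Bar stool €80.85: household furniture → 6.75% → €5.457375
Stainless water bottle €20.73: everything else → 6% → €1.2438
Dresser €681.56: household furniture → 6.75% + 1.25% surcharge = 8% → €54.5248
Art supplies kit €21.36: children's toys → 3.25% → €0.6942
Plush bear €11.30: children's toys → 3.25% → €0.36725
Spiral notebook €2.86: everything else → 6% → €0.1716
Paperback novel €17.01: books → 7.75% → €1.318275
Unrounded tax sum = €63.7773 → €63.78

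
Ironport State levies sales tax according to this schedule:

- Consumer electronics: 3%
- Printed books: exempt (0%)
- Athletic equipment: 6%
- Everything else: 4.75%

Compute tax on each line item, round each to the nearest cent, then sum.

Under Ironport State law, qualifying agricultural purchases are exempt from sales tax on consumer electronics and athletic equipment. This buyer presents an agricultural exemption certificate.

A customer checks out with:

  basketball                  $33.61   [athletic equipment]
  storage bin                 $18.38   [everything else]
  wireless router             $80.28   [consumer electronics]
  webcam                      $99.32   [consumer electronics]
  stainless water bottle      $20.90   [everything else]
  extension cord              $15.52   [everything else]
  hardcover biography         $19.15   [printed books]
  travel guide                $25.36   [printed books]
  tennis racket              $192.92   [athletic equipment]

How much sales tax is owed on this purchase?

Basketball $33.61: athletic equipment, buyer-exempt → 0% → $0.00
Storage bin $18.38: everything else → 4.75% → $0.87
Wireless router $80.28: consumer electronics, buyer-exempt → 0% → $0.00
Webcam $99.32: consumer electronics, buyer-exempt → 0% → $0.00
Stainless water bottle $20.90: everything else → 4.75% → $0.99
Extension cord $15.52: everything else → 4.75% → $0.74
Hardcover biography $19.15: printed books → 0% → $0.00
Travel guide $25.36: printed books → 0% → $0.00
Tennis racket $192.92: athletic equipment, buyer-exempt → 0% → $0.00
Total tax = $0.87 + $0.99 + $0.74 = $2.60

$2.60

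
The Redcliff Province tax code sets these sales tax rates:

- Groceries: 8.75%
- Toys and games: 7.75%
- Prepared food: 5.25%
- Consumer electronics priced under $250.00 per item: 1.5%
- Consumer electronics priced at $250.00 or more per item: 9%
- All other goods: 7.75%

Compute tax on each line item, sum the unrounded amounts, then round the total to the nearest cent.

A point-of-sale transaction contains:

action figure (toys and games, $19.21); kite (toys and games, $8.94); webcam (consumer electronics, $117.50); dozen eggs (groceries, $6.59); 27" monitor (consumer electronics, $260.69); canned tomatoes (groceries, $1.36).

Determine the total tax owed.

Action figure $19.21: toys and games → 7.75% → $1.488775
Kite $8.94: toys and games → 7.75% → $0.69285
Webcam $117.50: consumer electronics, under $250.00 → 1.5% → $1.7625
Dozen eggs $6.59: groceries → 8.75% → $0.576625
27" monitor $260.69: consumer electronics, $250.00 or more → 9% → $23.4621
Canned tomatoes $1.36: groceries → 8.75% → $0.119
Unrounded tax sum = $28.10185 → $28.10

$28.10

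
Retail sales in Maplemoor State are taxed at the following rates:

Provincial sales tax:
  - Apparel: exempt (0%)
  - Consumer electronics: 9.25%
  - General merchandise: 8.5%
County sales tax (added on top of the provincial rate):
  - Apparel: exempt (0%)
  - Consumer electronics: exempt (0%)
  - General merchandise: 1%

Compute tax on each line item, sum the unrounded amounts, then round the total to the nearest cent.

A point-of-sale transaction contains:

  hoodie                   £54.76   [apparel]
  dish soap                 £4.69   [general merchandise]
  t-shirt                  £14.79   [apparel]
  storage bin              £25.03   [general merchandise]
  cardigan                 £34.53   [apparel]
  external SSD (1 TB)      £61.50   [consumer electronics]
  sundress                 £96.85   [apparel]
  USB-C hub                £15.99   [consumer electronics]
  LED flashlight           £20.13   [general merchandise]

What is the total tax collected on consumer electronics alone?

External SSD (1 TB) £61.50: consumer electronics → 9.25% + 0% county = 9.25% → £5.68875
USB-C hub £15.99: consumer electronics → 9.25% + 0% county = 9.25% → £1.479075
Tax on consumer electronics: unrounded sum = £7.167825 → £7.17

£7.17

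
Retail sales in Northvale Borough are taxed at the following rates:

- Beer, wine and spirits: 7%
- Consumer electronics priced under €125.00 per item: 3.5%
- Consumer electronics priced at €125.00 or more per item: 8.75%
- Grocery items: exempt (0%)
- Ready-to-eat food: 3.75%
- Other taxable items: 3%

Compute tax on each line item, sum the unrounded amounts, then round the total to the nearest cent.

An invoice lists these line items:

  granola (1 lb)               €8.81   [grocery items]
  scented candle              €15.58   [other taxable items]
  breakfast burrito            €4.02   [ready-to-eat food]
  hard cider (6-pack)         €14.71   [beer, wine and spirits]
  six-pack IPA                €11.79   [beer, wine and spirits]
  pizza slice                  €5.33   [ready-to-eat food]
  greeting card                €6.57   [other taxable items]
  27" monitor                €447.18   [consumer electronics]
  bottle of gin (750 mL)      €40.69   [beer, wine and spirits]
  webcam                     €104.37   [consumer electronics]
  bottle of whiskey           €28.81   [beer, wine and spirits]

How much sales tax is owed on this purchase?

€50.52

Granola (1 lb) €8.81: grocery items → 0% → €0.00
Scented candle €15.58: other taxable items → 3% → €0.4674
Breakfast burrito €4.02: ready-to-eat food → 3.75% → €0.15075
Hard cider (6-pack) €14.71: beer, wine and spirits → 7% → €1.0297
Six-pack IPA €11.79: beer, wine and spirits → 7% → €0.8253
Pizza slice €5.33: ready-to-eat food → 3.75% → €0.199875
Greeting card €6.57: other taxable items → 3% → €0.1971
27" monitor €447.18: consumer electronics, €125.00 or more → 8.75% → €39.12825
Bottle of gin (750 mL) €40.69: beer, wine and spirits → 7% → €2.8483
Webcam €104.37: consumer electronics, under €125.00 → 3.5% → €3.65295
Bottle of whiskey €28.81: beer, wine and spirits → 7% → €2.0167
Unrounded tax sum = €50.516325 → €50.52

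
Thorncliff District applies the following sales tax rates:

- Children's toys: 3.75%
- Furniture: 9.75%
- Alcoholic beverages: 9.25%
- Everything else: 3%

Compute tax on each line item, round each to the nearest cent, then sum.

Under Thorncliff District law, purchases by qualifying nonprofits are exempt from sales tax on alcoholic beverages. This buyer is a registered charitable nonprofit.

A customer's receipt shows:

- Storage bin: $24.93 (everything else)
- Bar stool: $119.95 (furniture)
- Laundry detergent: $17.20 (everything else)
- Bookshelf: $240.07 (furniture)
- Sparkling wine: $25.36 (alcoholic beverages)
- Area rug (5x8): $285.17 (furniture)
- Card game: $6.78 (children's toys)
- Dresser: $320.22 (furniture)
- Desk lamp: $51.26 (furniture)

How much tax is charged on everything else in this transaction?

Storage bin $24.93: everything else → 3% → $0.75
Laundry detergent $17.20: everything else → 3% → $0.52
Tax on everything else = $0.75 + $0.52 = $1.27

$1.27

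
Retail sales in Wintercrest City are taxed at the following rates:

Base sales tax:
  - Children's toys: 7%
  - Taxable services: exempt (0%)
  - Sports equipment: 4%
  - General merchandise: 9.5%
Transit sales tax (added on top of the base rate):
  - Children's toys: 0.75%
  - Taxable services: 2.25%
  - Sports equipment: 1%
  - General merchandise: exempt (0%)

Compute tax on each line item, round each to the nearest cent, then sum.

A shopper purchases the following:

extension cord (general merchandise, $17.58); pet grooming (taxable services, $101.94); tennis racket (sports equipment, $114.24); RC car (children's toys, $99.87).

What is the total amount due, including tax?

Extension cord $17.58: general merchandise → 9.5% + 0% transit = 9.5% → $1.67
Pet grooming $101.94: taxable services → 0% + 2.25% transit = 2.25% → $2.29
Tennis racket $114.24: sports equipment → 4% + 1% transit = 5% → $5.71
RC car $99.87: children's toys → 7% + 0.75% transit = 7.75% → $7.74
Subtotal = $333.63; tax = $17.41; total due = $351.04

$351.04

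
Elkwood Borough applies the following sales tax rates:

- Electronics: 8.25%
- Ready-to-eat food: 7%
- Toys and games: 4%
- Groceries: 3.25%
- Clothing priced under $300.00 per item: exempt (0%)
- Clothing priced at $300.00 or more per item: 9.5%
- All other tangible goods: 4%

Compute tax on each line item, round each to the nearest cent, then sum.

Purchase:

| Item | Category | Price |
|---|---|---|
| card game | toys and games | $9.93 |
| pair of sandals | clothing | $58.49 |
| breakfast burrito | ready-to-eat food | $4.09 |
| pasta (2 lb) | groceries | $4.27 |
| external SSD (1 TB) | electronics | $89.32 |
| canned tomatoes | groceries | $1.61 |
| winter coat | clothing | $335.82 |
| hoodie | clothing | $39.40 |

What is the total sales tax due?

$40.15

Card game $9.93: toys and games → 4% → $0.40
Pair of sandals $58.49: clothing, under $300.00 → 0% → $0.00
Breakfast burrito $4.09: ready-to-eat food → 7% → $0.29
Pasta (2 lb) $4.27: groceries → 3.25% → $0.14
External SSD (1 TB) $89.32: electronics → 8.25% → $7.37
Canned tomatoes $1.61: groceries → 3.25% → $0.05
Winter coat $335.82: clothing, $300.00 or more → 9.5% → $31.90
Hoodie $39.40: clothing, under $300.00 → 0% → $0.00
Total tax = $0.40 + $0.29 + $0.14 + $7.37 + $0.05 + $31.90 = $40.15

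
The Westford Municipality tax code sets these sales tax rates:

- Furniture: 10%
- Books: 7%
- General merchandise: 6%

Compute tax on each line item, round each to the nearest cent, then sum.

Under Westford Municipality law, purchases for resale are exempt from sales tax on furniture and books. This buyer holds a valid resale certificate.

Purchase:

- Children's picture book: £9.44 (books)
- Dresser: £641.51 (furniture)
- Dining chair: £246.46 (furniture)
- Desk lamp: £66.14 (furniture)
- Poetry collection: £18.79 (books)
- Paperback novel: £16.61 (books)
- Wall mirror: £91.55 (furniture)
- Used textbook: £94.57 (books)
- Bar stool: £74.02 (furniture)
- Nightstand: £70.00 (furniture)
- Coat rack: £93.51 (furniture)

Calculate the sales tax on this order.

Children's picture book £9.44: books, buyer-exempt → 0% → £0.00
Dresser £641.51: furniture, buyer-exempt → 0% → £0.00
Dining chair £246.46: furniture, buyer-exempt → 0% → £0.00
Desk lamp £66.14: furniture, buyer-exempt → 0% → £0.00
Poetry collection £18.79: books, buyer-exempt → 0% → £0.00
Paperback novel £16.61: books, buyer-exempt → 0% → £0.00
Wall mirror £91.55: furniture, buyer-exempt → 0% → £0.00
Used textbook £94.57: books, buyer-exempt → 0% → £0.00
Bar stool £74.02: furniture, buyer-exempt → 0% → £0.00
Nightstand £70.00: furniture, buyer-exempt → 0% → £0.00
Coat rack £93.51: furniture, buyer-exempt → 0% → £0.00
Total tax = £0.00

£0.00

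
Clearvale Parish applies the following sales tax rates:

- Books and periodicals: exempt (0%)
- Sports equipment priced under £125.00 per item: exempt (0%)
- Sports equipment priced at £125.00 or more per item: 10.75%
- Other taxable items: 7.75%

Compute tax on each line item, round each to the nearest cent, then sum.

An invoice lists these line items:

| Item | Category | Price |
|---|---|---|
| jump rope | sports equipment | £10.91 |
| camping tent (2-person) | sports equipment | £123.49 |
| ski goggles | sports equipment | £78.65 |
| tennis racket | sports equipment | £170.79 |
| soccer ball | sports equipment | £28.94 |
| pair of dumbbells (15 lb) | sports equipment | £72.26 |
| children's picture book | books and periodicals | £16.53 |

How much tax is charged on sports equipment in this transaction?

£18.36

Jump rope £10.91: sports equipment, under £125.00 → 0% → £0.00
Camping tent (2-person) £123.49: sports equipment, under £125.00 → 0% → £0.00
Ski goggles £78.65: sports equipment, under £125.00 → 0% → £0.00
Tennis racket £170.79: sports equipment, £125.00 or more → 10.75% → £18.36
Soccer ball £28.94: sports equipment, under £125.00 → 0% → £0.00
Pair of dumbbells (15 lb) £72.26: sports equipment, under £125.00 → 0% → £0.00
Tax on sports equipment = £0.00 + £0.00 + £0.00 + £18.36 + £0.00 + £0.00 = £18.36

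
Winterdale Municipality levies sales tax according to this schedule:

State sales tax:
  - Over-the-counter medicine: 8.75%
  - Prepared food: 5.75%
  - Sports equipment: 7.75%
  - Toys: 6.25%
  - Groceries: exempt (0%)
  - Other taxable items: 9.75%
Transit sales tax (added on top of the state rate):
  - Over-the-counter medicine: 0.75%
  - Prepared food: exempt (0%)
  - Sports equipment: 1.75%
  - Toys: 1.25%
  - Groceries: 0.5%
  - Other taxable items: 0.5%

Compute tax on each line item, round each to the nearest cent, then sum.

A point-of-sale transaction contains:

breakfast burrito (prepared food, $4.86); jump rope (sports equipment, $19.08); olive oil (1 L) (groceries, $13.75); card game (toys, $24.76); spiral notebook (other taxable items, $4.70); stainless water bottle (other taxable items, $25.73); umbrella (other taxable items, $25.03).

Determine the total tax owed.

Breakfast burrito $4.86: prepared food → 5.75% + 0% transit = 5.75% → $0.28
Jump rope $19.08: sports equipment → 7.75% + 1.75% transit = 9.5% → $1.81
Olive oil (1 L) $13.75: groceries → 0% + 0.5% transit = 0.5% → $0.07
Card game $24.76: toys → 6.25% + 1.25% transit = 7.5% → $1.86
Spiral notebook $4.70: other taxable items → 9.75% + 0.5% transit = 10.25% → $0.48
Stainless water bottle $25.73: other taxable items → 9.75% + 0.5% transit = 10.25% → $2.64
Umbrella $25.03: other taxable items → 9.75% + 0.5% transit = 10.25% → $2.57
Total tax = $0.28 + $1.81 + $0.07 + $1.86 + $0.48 + $2.64 + $2.57 = $9.71

$9.71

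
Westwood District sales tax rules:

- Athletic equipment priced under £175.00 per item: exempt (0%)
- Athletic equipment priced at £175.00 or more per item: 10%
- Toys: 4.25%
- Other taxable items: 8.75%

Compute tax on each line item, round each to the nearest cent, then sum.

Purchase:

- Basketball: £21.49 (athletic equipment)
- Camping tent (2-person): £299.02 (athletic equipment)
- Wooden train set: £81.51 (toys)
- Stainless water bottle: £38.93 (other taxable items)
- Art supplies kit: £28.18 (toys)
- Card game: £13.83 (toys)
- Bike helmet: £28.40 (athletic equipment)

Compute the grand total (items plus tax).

Basketball £21.49: athletic equipment, under £175.00 → 0% → £0.00
Camping tent (2-person) £299.02: athletic equipment, £175.00 or more → 10% → £29.90
Wooden train set £81.51: toys → 4.25% → £3.46
Stainless water bottle £38.93: other taxable items → 8.75% → £3.41
Art supplies kit £28.18: toys → 4.25% → £1.20
Card game £13.83: toys → 4.25% → £0.59
Bike helmet £28.40: athletic equipment, under £175.00 → 0% → £0.00
Subtotal = £511.36; tax = £38.56; total due = £549.92

£549.92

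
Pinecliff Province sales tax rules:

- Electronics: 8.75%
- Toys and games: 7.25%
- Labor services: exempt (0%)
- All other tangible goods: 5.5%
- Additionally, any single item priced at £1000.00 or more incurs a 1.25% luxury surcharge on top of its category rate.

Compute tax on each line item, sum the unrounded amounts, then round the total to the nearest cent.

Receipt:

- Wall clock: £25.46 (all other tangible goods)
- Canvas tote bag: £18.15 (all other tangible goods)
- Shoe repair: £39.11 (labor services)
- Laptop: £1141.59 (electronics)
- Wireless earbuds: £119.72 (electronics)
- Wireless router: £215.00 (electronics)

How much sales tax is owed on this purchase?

Wall clock £25.46: all other tangible goods → 5.5% → £1.4003
Canvas tote bag £18.15: all other tangible goods → 5.5% → £0.99825
Shoe repair £39.11: labor services → 0% → £0.00
Laptop £1141.59: electronics → 8.75% + 1.25% surcharge = 10% → £114.159
Wireless earbuds £119.72: electronics → 8.75% → £10.4755
Wireless router £215.00: electronics → 8.75% → £18.8125
Unrounded tax sum = £145.84555 → £145.85

£145.85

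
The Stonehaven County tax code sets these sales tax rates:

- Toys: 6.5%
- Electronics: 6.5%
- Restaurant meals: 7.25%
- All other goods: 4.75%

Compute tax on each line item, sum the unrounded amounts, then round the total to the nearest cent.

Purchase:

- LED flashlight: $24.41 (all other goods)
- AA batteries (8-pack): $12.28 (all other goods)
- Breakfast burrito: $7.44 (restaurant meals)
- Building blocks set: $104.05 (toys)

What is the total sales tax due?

LED flashlight $24.41: all other goods → 4.75% → $1.159475
AA batteries (8-pack) $12.28: all other goods → 4.75% → $0.5833
Breakfast burrito $7.44: restaurant meals → 7.25% → $0.5394
Building blocks set $104.05: toys → 6.5% → $6.76325
Unrounded tax sum = $9.045425 → $9.05

$9.05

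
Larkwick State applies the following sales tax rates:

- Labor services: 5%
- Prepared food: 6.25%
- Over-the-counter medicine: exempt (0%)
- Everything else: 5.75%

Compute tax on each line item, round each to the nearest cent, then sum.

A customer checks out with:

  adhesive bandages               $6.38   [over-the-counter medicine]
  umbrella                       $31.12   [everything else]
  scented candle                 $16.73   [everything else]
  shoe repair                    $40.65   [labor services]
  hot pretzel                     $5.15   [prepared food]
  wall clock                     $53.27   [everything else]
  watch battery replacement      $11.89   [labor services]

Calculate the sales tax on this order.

$8.75

Adhesive bandages $6.38: over-the-counter medicine → 0% → $0.00
Umbrella $31.12: everything else → 5.75% → $1.79
Scented candle $16.73: everything else → 5.75% → $0.96
Shoe repair $40.65: labor services → 5% → $2.03
Hot pretzel $5.15: prepared food → 6.25% → $0.32
Wall clock $53.27: everything else → 5.75% → $3.06
Watch battery replacement $11.89: labor services → 5% → $0.59
Total tax = $1.79 + $0.96 + $2.03 + $0.32 + $3.06 + $0.59 = $8.75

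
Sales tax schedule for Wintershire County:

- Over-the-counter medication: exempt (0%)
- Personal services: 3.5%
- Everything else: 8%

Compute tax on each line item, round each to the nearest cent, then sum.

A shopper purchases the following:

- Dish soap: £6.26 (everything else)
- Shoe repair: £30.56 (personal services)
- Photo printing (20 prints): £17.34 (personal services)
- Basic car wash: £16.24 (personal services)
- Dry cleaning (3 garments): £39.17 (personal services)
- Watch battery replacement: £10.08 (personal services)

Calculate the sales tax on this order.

Dish soap £6.26: everything else → 8% → £0.50
Shoe repair £30.56: personal services → 3.5% → £1.07
Photo printing (20 prints) £17.34: personal services → 3.5% → £0.61
Basic car wash £16.24: personal services → 3.5% → £0.57
Dry cleaning (3 garments) £39.17: personal services → 3.5% → £1.37
Watch battery replacement £10.08: personal services → 3.5% → £0.35
Total tax = £0.50 + £1.07 + £0.61 + £0.57 + £1.37 + £0.35 = £4.47

£4.47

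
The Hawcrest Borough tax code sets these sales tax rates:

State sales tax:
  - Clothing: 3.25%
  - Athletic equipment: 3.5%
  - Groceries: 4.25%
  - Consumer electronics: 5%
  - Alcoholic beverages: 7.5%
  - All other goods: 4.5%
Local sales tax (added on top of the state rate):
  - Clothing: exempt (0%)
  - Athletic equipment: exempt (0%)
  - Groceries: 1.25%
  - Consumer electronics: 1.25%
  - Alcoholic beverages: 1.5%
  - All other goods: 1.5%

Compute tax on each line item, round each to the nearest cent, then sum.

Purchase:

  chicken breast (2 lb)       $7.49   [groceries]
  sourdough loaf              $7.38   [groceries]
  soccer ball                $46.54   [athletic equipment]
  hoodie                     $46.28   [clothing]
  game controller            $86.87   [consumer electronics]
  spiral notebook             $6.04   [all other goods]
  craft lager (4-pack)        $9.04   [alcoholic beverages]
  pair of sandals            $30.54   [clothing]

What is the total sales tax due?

Chicken breast (2 lb) $7.49: groceries → 4.25% + 1.25% local = 5.5% → $0.41
Sourdough loaf $7.38: groceries → 4.25% + 1.25% local = 5.5% → $0.41
Soccer ball $46.54: athletic equipment → 3.5% + 0% local = 3.5% → $1.63
Hoodie $46.28: clothing → 3.25% + 0% local = 3.25% → $1.50
Game controller $86.87: consumer electronics → 5% + 1.25% local = 6.25% → $5.43
Spiral notebook $6.04: all other goods → 4.5% + 1.5% local = 6% → $0.36
Craft lager (4-pack) $9.04: alcoholic beverages → 7.5% + 1.5% local = 9% → $0.81
Pair of sandals $30.54: clothing → 3.25% + 0% local = 3.25% → $0.99
Total tax = $0.41 + $0.41 + $1.63 + $1.50 + $5.43 + $0.36 + $0.81 + $0.99 = $11.54

$11.54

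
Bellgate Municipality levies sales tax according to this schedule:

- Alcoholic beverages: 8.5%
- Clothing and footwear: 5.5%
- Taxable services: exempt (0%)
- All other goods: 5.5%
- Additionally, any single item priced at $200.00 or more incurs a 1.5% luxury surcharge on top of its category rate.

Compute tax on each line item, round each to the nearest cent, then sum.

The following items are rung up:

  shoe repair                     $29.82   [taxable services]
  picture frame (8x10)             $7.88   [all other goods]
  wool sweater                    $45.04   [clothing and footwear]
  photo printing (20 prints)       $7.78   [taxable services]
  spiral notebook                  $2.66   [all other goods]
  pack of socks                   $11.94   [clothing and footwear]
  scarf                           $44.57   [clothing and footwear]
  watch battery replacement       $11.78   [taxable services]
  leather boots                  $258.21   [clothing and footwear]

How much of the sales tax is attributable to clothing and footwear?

Wool sweater $45.04: clothing and footwear → 5.5% → $2.48
Pack of socks $11.94: clothing and footwear → 5.5% → $0.66
Scarf $44.57: clothing and footwear → 5.5% → $2.45
Leather boots $258.21: clothing and footwear → 5.5% + 1.5% surcharge = 7% → $18.07
Tax on clothing and footwear = $2.48 + $0.66 + $2.45 + $18.07 = $23.66

$23.66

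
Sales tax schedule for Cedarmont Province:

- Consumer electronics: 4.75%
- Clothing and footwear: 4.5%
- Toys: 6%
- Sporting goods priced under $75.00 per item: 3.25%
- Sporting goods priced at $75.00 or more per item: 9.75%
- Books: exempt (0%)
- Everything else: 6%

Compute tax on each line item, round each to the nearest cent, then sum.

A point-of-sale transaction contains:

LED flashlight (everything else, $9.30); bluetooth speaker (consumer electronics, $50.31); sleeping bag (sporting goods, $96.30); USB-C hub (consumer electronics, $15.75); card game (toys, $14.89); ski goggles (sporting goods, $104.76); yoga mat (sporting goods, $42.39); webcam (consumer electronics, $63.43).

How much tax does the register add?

LED flashlight $9.30: everything else → 6% → $0.56
Bluetooth speaker $50.31: consumer electronics → 4.75% → $2.39
Sleeping bag $96.30: sporting goods, $75.00 or more → 9.75% → $9.39
USB-C hub $15.75: consumer electronics → 4.75% → $0.75
Card game $14.89: toys → 6% → $0.89
Ski goggles $104.76: sporting goods, $75.00 or more → 9.75% → $10.21
Yoga mat $42.39: sporting goods, under $75.00 → 3.25% → $1.38
Webcam $63.43: consumer electronics → 4.75% → $3.01
Total tax = $0.56 + $2.39 + $9.39 + $0.75 + $0.89 + $10.21 + $1.38 + $3.01 = $28.58

$28.58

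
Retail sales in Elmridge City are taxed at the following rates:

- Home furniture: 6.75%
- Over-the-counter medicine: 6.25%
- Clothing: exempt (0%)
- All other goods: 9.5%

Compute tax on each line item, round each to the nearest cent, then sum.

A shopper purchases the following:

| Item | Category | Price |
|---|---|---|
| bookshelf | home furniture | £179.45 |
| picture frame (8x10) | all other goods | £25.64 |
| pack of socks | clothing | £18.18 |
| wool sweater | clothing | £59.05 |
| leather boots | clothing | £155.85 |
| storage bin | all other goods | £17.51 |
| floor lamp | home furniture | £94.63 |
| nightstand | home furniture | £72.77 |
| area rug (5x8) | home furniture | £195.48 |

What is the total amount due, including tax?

Bookshelf £179.45: home furniture → 6.75% → £12.11
Picture frame (8x10) £25.64: all other goods → 9.5% → £2.44
Pack of socks £18.18: clothing → 0% → £0.00
Wool sweater £59.05: clothing → 0% → £0.00
Leather boots £155.85: clothing → 0% → £0.00
Storage bin £17.51: all other goods → 9.5% → £1.66
Floor lamp £94.63: home furniture → 6.75% → £6.39
Nightstand £72.77: home furniture → 6.75% → £4.91
Area rug (5x8) £195.48: home furniture → 6.75% → £13.19
Subtotal = £818.56; tax = £40.70; total due = £859.26

£859.26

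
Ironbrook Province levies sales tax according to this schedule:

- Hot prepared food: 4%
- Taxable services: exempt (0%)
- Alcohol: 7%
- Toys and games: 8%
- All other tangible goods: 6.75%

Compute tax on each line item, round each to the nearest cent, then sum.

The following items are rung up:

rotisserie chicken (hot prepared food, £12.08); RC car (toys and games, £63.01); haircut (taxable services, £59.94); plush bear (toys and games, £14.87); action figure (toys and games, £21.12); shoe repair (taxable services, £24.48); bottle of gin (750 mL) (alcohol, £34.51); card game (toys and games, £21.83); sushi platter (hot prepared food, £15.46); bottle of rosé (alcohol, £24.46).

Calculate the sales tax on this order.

Rotisserie chicken £12.08: hot prepared food → 4% → £0.48
RC car £63.01: toys and games → 8% → £5.04
Haircut £59.94: taxable services → 0% → £0.00
Plush bear £14.87: toys and games → 8% → £1.19
Action figure £21.12: toys and games → 8% → £1.69
Shoe repair £24.48: taxable services → 0% → £0.00
Bottle of gin (750 mL) £34.51: alcohol → 7% → £2.42
Card game £21.83: toys and games → 8% → £1.75
Sushi platter £15.46: hot prepared food → 4% → £0.62
Bottle of rosé £24.46: alcohol → 7% → £1.71
Total tax = £0.48 + £5.04 + £1.19 + £1.69 + £2.42 + £1.75 + £0.62 + £1.71 = £14.90

£14.90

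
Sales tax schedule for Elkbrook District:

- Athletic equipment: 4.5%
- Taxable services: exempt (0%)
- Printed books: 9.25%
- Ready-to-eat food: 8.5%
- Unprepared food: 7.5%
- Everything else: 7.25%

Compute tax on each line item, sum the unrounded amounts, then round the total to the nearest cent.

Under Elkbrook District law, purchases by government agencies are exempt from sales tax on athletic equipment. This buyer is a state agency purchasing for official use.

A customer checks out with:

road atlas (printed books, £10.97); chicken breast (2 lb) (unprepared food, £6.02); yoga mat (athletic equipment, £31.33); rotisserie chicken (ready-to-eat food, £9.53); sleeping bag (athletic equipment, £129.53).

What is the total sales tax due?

Road atlas £10.97: printed books → 9.25% → £1.014725
Chicken breast (2 lb) £6.02: unprepared food → 7.5% → £0.4515
Yoga mat £31.33: athletic equipment, buyer-exempt → 0% → £0.00
Rotisserie chicken £9.53: ready-to-eat food → 8.5% → £0.81005
Sleeping bag £129.53: athletic equipment, buyer-exempt → 0% → £0.00
Unrounded tax sum = £2.276275 → £2.28

£2.28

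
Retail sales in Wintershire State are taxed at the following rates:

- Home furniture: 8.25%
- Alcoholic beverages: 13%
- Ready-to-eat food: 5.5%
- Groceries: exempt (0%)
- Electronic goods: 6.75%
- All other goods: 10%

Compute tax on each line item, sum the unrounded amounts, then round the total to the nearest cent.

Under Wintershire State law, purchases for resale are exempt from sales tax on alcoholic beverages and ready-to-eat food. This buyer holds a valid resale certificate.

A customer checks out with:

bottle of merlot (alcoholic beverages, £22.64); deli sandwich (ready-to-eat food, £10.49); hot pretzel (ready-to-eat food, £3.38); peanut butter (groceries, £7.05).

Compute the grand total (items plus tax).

Bottle of merlot £22.64: alcoholic beverages, buyer-exempt → 0% → £0.00
Deli sandwich £10.49: ready-to-eat food, buyer-exempt → 0% → £0.00
Hot pretzel £3.38: ready-to-eat food, buyer-exempt → 0% → £0.00
Peanut butter £7.05: groceries → 0% → £0.00
Subtotal = £43.56; unrounded tax = £0.00 → £0.00; total due = £43.56

£43.56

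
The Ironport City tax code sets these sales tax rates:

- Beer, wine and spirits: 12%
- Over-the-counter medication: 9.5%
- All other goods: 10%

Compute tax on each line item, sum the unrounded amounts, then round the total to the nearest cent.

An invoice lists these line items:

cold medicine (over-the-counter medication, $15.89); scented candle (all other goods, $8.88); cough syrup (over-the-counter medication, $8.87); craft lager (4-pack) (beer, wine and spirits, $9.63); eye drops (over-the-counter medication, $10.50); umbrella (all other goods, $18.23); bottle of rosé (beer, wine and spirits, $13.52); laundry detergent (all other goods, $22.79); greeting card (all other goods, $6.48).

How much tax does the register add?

Cold medicine $15.89: over-the-counter medication → 9.5% → $1.50955
Scented candle $8.88: all other goods → 10% → $0.888
Cough syrup $8.87: over-the-counter medication → 9.5% → $0.84265
Craft lager (4-pack) $9.63: beer, wine and spirits → 12% → $1.1556
Eye drops $10.50: over-the-counter medication → 9.5% → $0.9975
Umbrella $18.23: all other goods → 10% → $1.823
Bottle of rosé $13.52: beer, wine and spirits → 12% → $1.6224
Laundry detergent $22.79: all other goods → 10% → $2.279
Greeting card $6.48: all other goods → 10% → $0.648
Unrounded tax sum = $11.7657 → $11.77

$11.77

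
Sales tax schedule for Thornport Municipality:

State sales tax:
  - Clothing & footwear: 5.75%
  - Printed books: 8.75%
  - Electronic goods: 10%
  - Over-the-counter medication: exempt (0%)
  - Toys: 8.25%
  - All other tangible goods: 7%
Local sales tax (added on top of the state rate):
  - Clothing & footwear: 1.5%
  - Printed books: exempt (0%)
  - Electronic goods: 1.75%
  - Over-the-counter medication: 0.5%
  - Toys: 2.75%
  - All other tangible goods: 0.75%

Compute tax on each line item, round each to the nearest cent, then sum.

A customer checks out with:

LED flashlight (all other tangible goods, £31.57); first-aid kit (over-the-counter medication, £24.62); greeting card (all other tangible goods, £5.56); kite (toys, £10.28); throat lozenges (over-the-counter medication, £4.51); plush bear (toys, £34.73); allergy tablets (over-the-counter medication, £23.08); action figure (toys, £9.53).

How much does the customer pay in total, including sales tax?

LED flashlight £31.57: all other tangible goods → 7% + 0.75% local = 7.75% → £2.45
First-aid kit £24.62: over-the-counter medication → 0% + 0.5% local = 0.5% → £0.12
Greeting card £5.56: all other tangible goods → 7% + 0.75% local = 7.75% → £0.43
Kite £10.28: toys → 8.25% + 2.75% local = 11% → £1.13
Throat lozenges £4.51: over-the-counter medication → 0% + 0.5% local = 0.5% → £0.02
Plush bear £34.73: toys → 8.25% + 2.75% local = 11% → £3.82
Allergy tablets £23.08: over-the-counter medication → 0% + 0.5% local = 0.5% → £0.12
Action figure £9.53: toys → 8.25% + 2.75% local = 11% → £1.05
Subtotal = £143.88; tax = £9.14; total due = £153.02

£153.02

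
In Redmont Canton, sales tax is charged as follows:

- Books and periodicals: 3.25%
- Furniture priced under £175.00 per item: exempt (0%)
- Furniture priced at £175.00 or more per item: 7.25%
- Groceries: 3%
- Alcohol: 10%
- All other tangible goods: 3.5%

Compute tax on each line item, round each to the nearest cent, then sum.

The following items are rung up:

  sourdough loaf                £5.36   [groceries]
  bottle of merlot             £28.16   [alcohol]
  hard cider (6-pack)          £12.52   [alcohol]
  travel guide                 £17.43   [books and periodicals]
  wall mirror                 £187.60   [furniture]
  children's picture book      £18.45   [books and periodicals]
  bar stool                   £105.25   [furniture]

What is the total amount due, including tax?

Sourdough loaf £5.36: groceries → 3% → £0.16
Bottle of merlot £28.16: alcohol → 10% → £2.82
Hard cider (6-pack) £12.52: alcohol → 10% → £1.25
Travel guide £17.43: books and periodicals → 3.25% → £0.57
Wall mirror £187.60: furniture, £175.00 or more → 7.25% → £13.60
Children's picture book £18.45: books and periodicals → 3.25% → £0.60
Bar stool £105.25: furniture, under £175.00 → 0% → £0.00
Subtotal = £374.77; tax = £19.00; total due = £393.77

£393.77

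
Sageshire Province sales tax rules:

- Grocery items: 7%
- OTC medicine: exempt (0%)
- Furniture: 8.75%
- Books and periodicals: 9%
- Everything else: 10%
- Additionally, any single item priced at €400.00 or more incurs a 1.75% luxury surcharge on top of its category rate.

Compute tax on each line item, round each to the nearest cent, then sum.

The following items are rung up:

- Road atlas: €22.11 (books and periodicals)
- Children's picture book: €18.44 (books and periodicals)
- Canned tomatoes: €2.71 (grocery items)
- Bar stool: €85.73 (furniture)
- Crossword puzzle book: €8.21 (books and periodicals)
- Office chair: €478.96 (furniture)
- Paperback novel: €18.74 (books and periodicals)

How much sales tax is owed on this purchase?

Road atlas €22.11: books and periodicals → 9% → €1.99
Children's picture book €18.44: books and periodicals → 9% → €1.66
Canned tomatoes €2.71: grocery items → 7% → €0.19
Bar stool €85.73: furniture → 8.75% → €7.50
Crossword puzzle book €8.21: books and periodicals → 9% → €0.74
Office chair €478.96: furniture → 8.75% + 1.75% surcharge = 10.5% → €50.29
Paperback novel €18.74: books and periodicals → 9% → €1.69
Total tax = €1.99 + €1.66 + €0.19 + €7.50 + €0.74 + €50.29 + €1.69 = €64.06

€64.06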